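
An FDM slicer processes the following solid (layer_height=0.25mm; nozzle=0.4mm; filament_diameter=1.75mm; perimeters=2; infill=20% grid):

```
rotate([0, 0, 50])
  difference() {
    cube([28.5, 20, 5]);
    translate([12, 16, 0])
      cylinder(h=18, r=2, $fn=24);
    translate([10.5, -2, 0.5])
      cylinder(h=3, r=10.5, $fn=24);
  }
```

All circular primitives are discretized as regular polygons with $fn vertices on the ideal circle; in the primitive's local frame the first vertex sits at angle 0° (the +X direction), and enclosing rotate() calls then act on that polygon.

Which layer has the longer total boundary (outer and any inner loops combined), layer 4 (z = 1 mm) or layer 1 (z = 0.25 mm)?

Layer 4 (z = 1): the cube is present — its section is the full 28.5×20 rectangle (perimeter 97.00 mm); the r=2 cylinder at (12, 16) gives a regular 24-gon of circumradius 2 (constant along its height) (perimeter = 2·24·2.000·sin(180°/24) = 12.53 mm); the cylinder at (10.5, -2): section is a regular 24-gon, circumradius r=10.5 (perimeter = 2·24·10.500·sin(180°/24) = 65.79 mm); Taking the first minus the rest: starting from the 28.5×20 cube, the r=2 cylinder at (12, 16) lies wholly inside it (removes its full 12.42 mm² and its 12.53 mm outline becomes a hole wall); the r=10.5 cylinder at (10.5, -2) partially overlaps it — only the 129.74 mm² overlap (of its 342.42 mm²) is removed, clipping the outline — boundary (outer + 1 inner loop) = 117.92 mm; (whole slice rotated 50° about Z — lengths, areas and connectivity unchanged). So its perimeter = 117.92 mm. Layer 1 (z = 0.25): the 28.5×20 cube contributes its full rectangle (perimeter 97.00 mm); the cylinder at (12, 16): section is a regular 24-gon, circumradius r=2 (perimeter = 2·24·2.000·sin(180°/24) = 12.53 mm); the cylinder at (10.5, -2) does not reach this height (z outside [0.5, 3.5]); Subtracting the remaining from the first: starting from the 28.5×20 cube, the r=2 cylinder at (12, 16) lies wholly inside it (removes its full 12.42 mm² and its 12.53 mm outline becomes a hole wall) — boundary (outer + 1 inner loop) = 109.53 mm; (rotated 50° about Z; rotation is an isometry so areas/perimeters/island counts are preserved). So its perimeter = 109.53 mm. Layer 4 is larger (117.92 vs 109.53 mm).

layer 4 (z = 1 mm)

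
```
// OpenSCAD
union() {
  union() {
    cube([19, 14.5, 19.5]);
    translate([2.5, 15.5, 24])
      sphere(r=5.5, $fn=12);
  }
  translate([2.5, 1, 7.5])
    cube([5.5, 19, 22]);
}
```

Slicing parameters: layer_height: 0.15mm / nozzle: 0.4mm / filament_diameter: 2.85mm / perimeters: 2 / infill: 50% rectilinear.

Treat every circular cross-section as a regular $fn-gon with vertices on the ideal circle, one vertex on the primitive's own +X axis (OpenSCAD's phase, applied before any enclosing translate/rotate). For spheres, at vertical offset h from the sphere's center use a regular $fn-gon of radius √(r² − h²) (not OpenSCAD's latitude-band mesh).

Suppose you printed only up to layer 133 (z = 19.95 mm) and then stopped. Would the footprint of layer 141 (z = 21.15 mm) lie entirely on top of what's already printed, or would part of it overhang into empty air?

part overhangs

Compare the two slices. At z = 19.95: the cube is not intersected at this z (z outside [0, 19.5]); the sphere at (2.5, 15.5): section is a regular 12-gon, circumradius = √(r²−h²) = √(5.5²−4.05²) = 3.721 (area = (12/2)·3.721²·sin(360°/12) = 41.54 mm²); Taking the union: only the r=5.5 sphere at (2.5, 15.5) is present, so the union is just that shape — area = 41.54 mm²; the cube at (2.5, 1) is present — its section is the full 5.5×19 rectangle (area 104.50 mm²); Combining (union): the regions partially overlap — summed areas 146.04 mm² minus the doubly-counted overlap 20.77 mm² gives 125.27 mm² — area = 125.27 mm². At z = 21.15: the cube does not reach this height (z outside [0, 19.5]); the r=5.5 sphere at (2.5, 15.5) contributes a regular 12-gon of circumradius √(5.5²−2.85²) = 4.704 (area = (12/2)·4.704²·sin(360°/12) = 66.38 mm²); Combining (union): only the r=5.5 sphere at (2.5, 15.5) is present, so the union is just that shape — area = 66.38 mm²; the cube at (2.5, 1) is present — its section is the full 5.5×19 rectangle (area 104.50 mm²); Merging all regions: the regions partially overlap — summed areas 170.88 mm² minus the doubly-counted overlap 33.11 mm² gives 137.77 mm² — area = 137.77 mm². Checking containment: at z = 21.15 the cross-section extends beyond the z = 19.95 cross-section by about 12.50 mm².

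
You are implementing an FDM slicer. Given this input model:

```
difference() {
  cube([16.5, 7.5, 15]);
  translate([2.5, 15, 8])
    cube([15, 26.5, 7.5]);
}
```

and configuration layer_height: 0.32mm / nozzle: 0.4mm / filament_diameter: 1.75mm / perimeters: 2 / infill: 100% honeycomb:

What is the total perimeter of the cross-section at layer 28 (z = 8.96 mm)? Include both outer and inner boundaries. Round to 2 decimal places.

48.00 mm

At z = 8.96 mm: the cube (footprint 16.5×7.5) is included at this height (perimeter 48.00 mm); the cube at (2.5, 15) is present — its section is the full 15×26.5 rectangle (perimeter 83.00 mm); Taking the first minus the rest: starting from the 16.5×7.5 cube, the 15×26.5 cube at (2.5, 15) misses the remaining region (no effect) — boundary = 48.00 mm. Overall, the cross-section is a single solid region. Total boundary length (outer) = 48.00 mm.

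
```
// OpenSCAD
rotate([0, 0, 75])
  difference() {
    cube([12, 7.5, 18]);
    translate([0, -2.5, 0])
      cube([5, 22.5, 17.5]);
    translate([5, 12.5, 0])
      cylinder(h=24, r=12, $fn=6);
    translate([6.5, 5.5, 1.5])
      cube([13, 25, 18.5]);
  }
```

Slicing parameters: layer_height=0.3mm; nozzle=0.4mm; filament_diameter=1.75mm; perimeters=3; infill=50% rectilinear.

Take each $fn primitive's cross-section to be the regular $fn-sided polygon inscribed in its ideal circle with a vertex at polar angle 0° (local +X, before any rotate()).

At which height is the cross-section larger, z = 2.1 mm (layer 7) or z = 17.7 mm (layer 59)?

Layer 7 (z = 2.1): the 12×7.5 cube contributes its full rectangle (area 90.00 mm²); the cube at (0, -2.5) is present — its section is the full 5×22.5 rectangle (area 112.50 mm²); the cylinder at (5, 12.5): section is a regular 6-gon, circumradius r=12 (area = (6/2)·12.000²·sin(360°/6) = 374.12 mm²); the cube at (6.5, 5.5) is present — its section is the full 13×25 rectangle (area 325.00 mm²); Subtracting the remaining from the first: starting from the 12×7.5 cube (90.00 mm²), the 5×22.5 cube at (0, -2.5) partially overlaps it — only the 37.50 mm² overlap (of its 112.50 mm²) is removed, clipping the outline; the r=12 cylinder at (5, 12.5) partially overlaps it — only the 36.88 mm² overlap (of its 374.12 mm²) is removed, clipping the outline; the 13×25 cube at (6.5, 5.5) misses the remaining region (no effect) — area = 15.62 mm²; (whole slice rotated 75° about Z — lengths, areas and connectivity unchanged). So its area = 15.62 mm². Layer 59 (z = 17.7): the 12×7.5 cube contributes its full rectangle (area 90.00 mm²); the cube at (0, -2.5) is absent (z outside [0, 17.5]); the r=12 cylinder at (5, 12.5) contributes a regular 6-gon of circumradius 12 (area = (6/2)·12.000²·sin(360°/6) = 374.12 mm²); the cube at (6.5, 5.5) is present — its section is the full 13×25 rectangle (area 325.00 mm²); After the difference (first − rest): starting from the 12×7.5 cube (90.00 mm²), the r=12 cylinder at (5, 12.5) partially overlaps it — only the 63.84 mm² overlap (of its 374.12 mm²) is removed, clipping the outline; the 13×25 cube at (6.5, 5.5) misses the remaining region (no effect) — area = 26.16 mm²; (whole slice rotated 75° about Z — lengths, areas and connectivity unchanged). So its area = 26.16 mm². Layer 59 is larger (26.16 vs 15.62 mm²).

layer 59 (z = 17.7 mm)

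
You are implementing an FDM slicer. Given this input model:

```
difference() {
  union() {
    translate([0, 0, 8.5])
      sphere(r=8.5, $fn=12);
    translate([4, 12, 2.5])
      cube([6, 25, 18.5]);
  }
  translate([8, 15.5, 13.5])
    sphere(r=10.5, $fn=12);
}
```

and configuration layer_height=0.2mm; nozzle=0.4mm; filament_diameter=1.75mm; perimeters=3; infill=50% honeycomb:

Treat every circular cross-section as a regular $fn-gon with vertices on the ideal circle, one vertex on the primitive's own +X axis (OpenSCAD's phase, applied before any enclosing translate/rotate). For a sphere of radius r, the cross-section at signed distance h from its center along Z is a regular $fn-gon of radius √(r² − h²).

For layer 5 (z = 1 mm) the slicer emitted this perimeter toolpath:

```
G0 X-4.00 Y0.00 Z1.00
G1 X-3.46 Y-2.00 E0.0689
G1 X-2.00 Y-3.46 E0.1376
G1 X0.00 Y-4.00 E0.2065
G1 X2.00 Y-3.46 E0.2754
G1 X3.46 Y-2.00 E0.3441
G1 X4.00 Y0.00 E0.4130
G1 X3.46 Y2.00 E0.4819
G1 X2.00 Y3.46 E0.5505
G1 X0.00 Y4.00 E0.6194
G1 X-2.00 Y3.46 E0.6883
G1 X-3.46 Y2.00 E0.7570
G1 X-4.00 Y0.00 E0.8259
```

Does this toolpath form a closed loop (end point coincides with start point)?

Start point (G0): (-4.00, 0.00). End point (last G1): the path returns to the start — closed.

yes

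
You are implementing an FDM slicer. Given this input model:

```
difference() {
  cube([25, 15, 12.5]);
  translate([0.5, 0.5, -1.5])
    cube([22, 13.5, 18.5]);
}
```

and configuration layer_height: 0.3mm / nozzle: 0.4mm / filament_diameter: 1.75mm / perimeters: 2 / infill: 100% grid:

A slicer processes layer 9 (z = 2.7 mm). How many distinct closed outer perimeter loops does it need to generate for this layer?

1

At z = 2.7 mm: the cube (footprint 25×15) is included at this height; the 22×13.5 cube at (0.5, 0.5) contributes its full rectangle; Taking the first minus the rest: starting from the 25×15 cube, the 22×13.5 cube at (0.5, 0.5) lies wholly inside it (removes its full 297.00 mm² and its 71.00 mm outline becomes a hole wall) — 1 connected region with 1 hole. The result has 1 disconnected region.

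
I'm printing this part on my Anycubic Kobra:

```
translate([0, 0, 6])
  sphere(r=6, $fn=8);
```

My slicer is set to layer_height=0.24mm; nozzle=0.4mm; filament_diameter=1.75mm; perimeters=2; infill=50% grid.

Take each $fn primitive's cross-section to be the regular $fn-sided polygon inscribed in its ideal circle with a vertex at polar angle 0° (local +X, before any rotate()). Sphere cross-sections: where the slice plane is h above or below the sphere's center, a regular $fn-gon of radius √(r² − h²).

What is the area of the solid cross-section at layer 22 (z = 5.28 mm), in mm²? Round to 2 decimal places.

100.36 mm²

At z = 5.28 mm: the sphere: section is a regular 8-gon, circumradius = √(r²−h²) = √(6²−0.72²) = 5.957 (area = (8/2)·5.957²·sin(360°/8) = 100.36 mm²). Overall, the cross-section is a single solid region. Net area = 100.36 mm².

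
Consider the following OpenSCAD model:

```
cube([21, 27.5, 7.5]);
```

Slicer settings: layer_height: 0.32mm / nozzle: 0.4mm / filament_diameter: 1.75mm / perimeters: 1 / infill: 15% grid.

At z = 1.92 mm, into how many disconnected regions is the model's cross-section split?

1

At z = 1.92 mm: the cube is present — its section is the full 21×27.5 rectangle. The result has 1 disconnected region.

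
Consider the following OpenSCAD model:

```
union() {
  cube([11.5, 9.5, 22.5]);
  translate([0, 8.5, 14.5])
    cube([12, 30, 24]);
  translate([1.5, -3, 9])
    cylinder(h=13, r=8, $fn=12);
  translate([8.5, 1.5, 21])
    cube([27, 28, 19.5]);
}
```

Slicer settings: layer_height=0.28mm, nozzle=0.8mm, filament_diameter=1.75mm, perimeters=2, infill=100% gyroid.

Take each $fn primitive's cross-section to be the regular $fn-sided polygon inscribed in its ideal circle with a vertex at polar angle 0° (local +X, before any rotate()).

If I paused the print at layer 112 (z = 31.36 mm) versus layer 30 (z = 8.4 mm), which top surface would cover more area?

layer 112 (z = 31.36 mm)

Layer 112 (z = 31.36): the cube is not intersected at this z (z outside [0, 22.5]); the 12×30 cube at (0, 8.5) contributes its full rectangle (area 360.00 mm²); the cylinder at (1.5, -3) is absent (z outside [9, 22]); the 27×28 cube at (8.5, 1.5) contributes its full rectangle (area 756.00 mm²); Taking the union: the regions partially overlap — summed areas 1116.00 mm² minus the doubly-counted overlap 73.50 mm² gives 1042.50 mm² — area = 1042.50 mm². So its area = 1042.50 mm². Layer 30 (z = 8.4): the cube is present — its section is the full 11.5×9.5 rectangle (area 109.25 mm²); the cube at (0, 8.5) is absent (z outside [14.5, 38.5]); the cylinder at (1.5, -3) is not intersected at this z (z outside [9, 22]); the cube at (8.5, 1.5) does not reach this height (z outside [21, 40.5]); Taking the union: only the 11.5×9.5 cube is present, so the union is just that shape — area = 109.25 mm². So its area = 109.25 mm². Layer 112 is larger (1042.50 vs 109.25 mm²).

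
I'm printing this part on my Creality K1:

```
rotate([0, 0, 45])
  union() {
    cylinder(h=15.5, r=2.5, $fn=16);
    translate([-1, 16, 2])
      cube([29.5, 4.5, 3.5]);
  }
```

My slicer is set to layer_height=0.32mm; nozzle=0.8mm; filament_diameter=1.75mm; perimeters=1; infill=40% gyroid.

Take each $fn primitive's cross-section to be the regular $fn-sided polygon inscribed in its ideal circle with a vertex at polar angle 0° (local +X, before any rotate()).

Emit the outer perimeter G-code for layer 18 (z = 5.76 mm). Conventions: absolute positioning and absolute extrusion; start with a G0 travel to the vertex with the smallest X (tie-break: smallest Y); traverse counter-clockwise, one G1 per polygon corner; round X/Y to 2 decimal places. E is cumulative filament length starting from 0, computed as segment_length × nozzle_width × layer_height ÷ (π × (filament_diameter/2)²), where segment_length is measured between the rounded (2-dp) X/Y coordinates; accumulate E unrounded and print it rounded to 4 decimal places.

At z = 5.76 mm: the r=2.5 cylinder gives a regular 16-gon of circumradius 2.5 (constant along its height); the cube at (-1, 16) is not intersected at this z (z outside [2, 5.5]); Merging all regions: only the r=2.5 cylinder is present, so the union is just that shape — 1 connected region; (whole slice rotated 45° about Z — lengths, areas and connectivity unchanged). The outline is a single polygon with 16 vertices. Extrusion per mm of travel: 0.8 × 0.32 / (π × 0.875²) = 0.106432. Accumulating E over each segment gives final E = 1.6622.

G0 X-2.50 Y0.00 Z5.76
G1 X-2.31 Y-0.96 E0.1042
G1 X-1.77 Y-1.77 E0.2078
G1 X-0.96 Y-2.31 E0.3114
G1 X0.00 Y-2.50 E0.4155
G1 X0.96 Y-2.31 E0.5197
G1 X1.77 Y-1.77 E0.6233
G1 X2.31 Y-0.96 E0.7269
G1 X2.50 Y0.00 E0.8311
G1 X2.31 Y0.96 E0.9352
G1 X1.77 Y1.77 E1.0388
G1 X0.96 Y2.31 E1.1425
G1 X0.00 Y2.50 E1.2466
G1 X-0.96 Y2.31 E1.3508
G1 X-1.77 Y1.77 E1.4544
G1 X-2.31 Y0.96 E1.5580
G1 X-2.50 Y0.00 E1.6622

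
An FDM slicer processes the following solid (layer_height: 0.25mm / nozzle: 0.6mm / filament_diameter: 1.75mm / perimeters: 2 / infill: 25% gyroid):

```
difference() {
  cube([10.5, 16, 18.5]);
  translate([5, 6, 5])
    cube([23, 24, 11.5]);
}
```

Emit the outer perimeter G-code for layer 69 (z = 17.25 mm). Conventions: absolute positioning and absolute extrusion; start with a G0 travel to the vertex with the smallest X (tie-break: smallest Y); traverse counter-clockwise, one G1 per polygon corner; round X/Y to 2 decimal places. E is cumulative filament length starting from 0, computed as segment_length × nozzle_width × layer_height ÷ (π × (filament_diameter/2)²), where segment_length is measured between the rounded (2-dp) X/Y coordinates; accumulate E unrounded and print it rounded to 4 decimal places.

G0 X0.00 Y0.00 Z17.25
G1 X10.50 Y0.00 E0.6548
G1 X10.50 Y16.00 E1.6526
G1 X0.00 Y16.00 E2.3074
G1 X0.00 Y0.00 E3.3052

At z = 17.25 mm: the 10.5×16 cube contributes its full rectangle; the cube at (5, 6) is not intersected at this z (z outside [5, 16.5]); After the difference (first − rest): none of the subtracted shapes is present at this height, so the 10.5×16 cube is unchanged — 1 connected region. The outline is a single polygon with 4 vertices. Extrusion per mm of travel: 0.6 × 0.25 / (π × 0.875²) = 0.062363. Accumulating E over each segment gives final E = 3.3052.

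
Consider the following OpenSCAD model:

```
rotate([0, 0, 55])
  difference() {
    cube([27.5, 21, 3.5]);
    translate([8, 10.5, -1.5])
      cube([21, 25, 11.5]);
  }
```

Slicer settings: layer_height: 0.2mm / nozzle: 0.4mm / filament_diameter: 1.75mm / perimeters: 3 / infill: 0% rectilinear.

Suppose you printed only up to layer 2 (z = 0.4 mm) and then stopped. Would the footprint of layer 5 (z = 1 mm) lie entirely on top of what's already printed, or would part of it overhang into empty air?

Compare the two slices. At z = 0.4: the cube (footprint 27.5×21) is included at this height (area 577.50 mm²); the cube at (8, 10.5) is present — its section is the full 21×25 rectangle (area 525.00 mm²); Subtracting the remaining from the first: starting from the 27.5×21 cube (577.50 mm²), the 21×25 cube at (8, 10.5) partially overlaps it — only the 204.75 mm² overlap (of its 525.00 mm²) is removed, clipping the outline — area = 372.75 mm²; (rotated 55° about Z; rotation is an isometry so areas/perimeters/island counts are preserved). At z = 1: the 27.5×21 cube contributes its full rectangle (area 577.50 mm²); the cube at (8, 10.5) is present — its section is the full 21×25 rectangle (area 525.00 mm²); Subtracting the remaining from the first: starting from the 27.5×21 cube (577.50 mm²), the 21×25 cube at (8, 10.5) partially overlaps it — only the 204.75 mm² overlap (of its 525.00 mm²) is removed, clipping the outline — area = 372.75 mm²; (rotated 55° about Z; rotation is an isometry so areas/perimeters/island counts are preserved). Checking containment: the cross-section at z = 1 is a subset of the cross-section at z = 0.4.

entirely on top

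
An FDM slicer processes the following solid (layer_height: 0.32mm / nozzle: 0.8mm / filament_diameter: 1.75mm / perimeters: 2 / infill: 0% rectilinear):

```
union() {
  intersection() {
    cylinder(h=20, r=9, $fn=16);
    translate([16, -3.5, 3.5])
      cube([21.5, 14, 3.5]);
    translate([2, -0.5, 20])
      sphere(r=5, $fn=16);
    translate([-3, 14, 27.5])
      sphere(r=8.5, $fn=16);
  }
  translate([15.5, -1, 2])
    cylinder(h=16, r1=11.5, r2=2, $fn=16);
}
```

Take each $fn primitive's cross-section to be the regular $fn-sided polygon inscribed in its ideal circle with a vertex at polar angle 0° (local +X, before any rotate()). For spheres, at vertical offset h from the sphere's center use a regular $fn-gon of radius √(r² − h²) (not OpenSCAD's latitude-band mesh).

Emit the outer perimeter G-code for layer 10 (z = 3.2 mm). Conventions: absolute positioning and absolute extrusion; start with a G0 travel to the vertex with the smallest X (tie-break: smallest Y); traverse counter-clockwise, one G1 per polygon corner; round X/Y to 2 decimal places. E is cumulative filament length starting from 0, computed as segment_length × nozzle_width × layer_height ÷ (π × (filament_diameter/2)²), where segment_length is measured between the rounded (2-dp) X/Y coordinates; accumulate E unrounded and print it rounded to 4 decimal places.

G0 X4.71 Y-1.00 Z3.20
G1 X5.53 Y-5.13 E0.4481
G1 X7.87 Y-8.63 E0.8962
G1 X11.37 Y-10.97 E1.3443
G1 X15.50 Y-11.79 E1.7925
G1 X19.63 Y-10.97 E2.2406
G1 X23.13 Y-8.63 E2.6887
G1 X25.47 Y-5.13 E3.1368
G1 X26.29 Y-1.00 E3.5850
G1 X25.47 Y3.13 E4.0331
G1 X23.13 Y6.63 E4.4812
G1 X19.63 Y8.97 E4.9293
G1 X15.50 Y9.79 E5.3775
G1 X11.37 Y8.97 E5.8256
G1 X7.87 Y6.63 E6.2737
G1 X5.53 Y3.13 E6.7218
G1 X4.71 Y-1.00 E7.1700

At z = 3.2 mm: the r=9 cylinder contributes a regular 16-gon of circumradius 9; the cube at (16, -3.5) is not intersected at this z (z outside [3.5, 7]); the sphere at (2, -0.5) does not reach this height (|z−center|=16.800 > r=5); the sphere at (-3, 14) is absent (|z−center|=24.300 > r=8.5); After intersecting: at least one operand is absent at this height, so nothing remains; the cone at (15.5, -1) (r1=11.5→r2=2) has section circumradius 10.787 here — a regular 16-gon; Merging all regions: only the cone at (15.5, -1) is present, so the union is just that shape — 1 connected region. The outline is a single polygon with 16 vertices. Extrusion per mm of travel: 0.8 × 0.32 / (π × 0.875²) = 0.106432. Accumulating E over each segment gives final E = 7.1700.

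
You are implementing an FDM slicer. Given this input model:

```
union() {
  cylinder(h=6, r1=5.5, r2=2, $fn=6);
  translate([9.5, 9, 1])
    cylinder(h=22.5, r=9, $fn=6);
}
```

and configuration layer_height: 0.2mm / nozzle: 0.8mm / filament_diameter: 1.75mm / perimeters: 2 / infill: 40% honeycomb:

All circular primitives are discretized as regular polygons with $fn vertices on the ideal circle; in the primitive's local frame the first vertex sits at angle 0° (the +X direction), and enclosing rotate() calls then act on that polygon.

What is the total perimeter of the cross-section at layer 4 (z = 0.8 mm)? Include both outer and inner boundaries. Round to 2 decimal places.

At z = 0.8 mm: the cone contributes a regular 6-gon of circumradius 5.033 (interpolated between r1=5.5 and r2=2 at t=0.133) (perimeter = 2·6·5.033·sin(180°/6) = 30.20 mm); the cylinder at (9.5, 9) is not intersected at this z (z outside [1, 23.5]); Combining (union): only the cone is present, so the union is just that shape — boundary = 30.20 mm. Overall, the cross-section is a single solid region. Total boundary length (outer) = 30.20 mm.

30.20 mm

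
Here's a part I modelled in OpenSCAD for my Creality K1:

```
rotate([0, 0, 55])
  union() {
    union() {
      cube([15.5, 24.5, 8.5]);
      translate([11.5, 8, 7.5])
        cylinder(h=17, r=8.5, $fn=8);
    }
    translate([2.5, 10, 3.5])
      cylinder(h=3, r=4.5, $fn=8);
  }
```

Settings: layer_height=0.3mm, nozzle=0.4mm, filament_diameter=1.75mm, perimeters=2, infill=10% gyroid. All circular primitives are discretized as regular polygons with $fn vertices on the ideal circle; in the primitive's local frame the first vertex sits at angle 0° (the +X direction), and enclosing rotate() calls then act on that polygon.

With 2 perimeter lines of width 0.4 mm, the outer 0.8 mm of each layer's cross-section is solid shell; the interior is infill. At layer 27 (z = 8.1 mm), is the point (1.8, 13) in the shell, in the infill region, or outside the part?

At z = 8.1 mm: the cube (footprint 15.5×24.5) is included at this height; the r=8.5 cylinder at (11.5, 8) contributes a regular 8-gon of circumradius 8.5; Combining (union): the regions partially overlap (shared area 162.95 mm²), so overlapping operands fuse into one piece — 1 connected region; the cylinder at (2.5, 10) is not intersected at this z (z outside [3.5, 6.5]); Merging all regions: only that combined region is present, so the union is just that shape — 1 connected region; (whole slice rotated 55° about Z — lengths, areas and connectivity unchanged). Overall, the cross-section is a single solid region. Undo the 55° rotation: the query point maps to (11.681, 5.982) in the un-rotated model frame. The nearest boundary edge runs (15.50, 0.00)→(12.71, 0.00); distance from the point to it = 6.07 mm. The point is inside the cross-section and 6.07 mm from the nearest boundary — more than the 0.8 mm shell width (2 × 0.4), so it's in the infill interior.

infill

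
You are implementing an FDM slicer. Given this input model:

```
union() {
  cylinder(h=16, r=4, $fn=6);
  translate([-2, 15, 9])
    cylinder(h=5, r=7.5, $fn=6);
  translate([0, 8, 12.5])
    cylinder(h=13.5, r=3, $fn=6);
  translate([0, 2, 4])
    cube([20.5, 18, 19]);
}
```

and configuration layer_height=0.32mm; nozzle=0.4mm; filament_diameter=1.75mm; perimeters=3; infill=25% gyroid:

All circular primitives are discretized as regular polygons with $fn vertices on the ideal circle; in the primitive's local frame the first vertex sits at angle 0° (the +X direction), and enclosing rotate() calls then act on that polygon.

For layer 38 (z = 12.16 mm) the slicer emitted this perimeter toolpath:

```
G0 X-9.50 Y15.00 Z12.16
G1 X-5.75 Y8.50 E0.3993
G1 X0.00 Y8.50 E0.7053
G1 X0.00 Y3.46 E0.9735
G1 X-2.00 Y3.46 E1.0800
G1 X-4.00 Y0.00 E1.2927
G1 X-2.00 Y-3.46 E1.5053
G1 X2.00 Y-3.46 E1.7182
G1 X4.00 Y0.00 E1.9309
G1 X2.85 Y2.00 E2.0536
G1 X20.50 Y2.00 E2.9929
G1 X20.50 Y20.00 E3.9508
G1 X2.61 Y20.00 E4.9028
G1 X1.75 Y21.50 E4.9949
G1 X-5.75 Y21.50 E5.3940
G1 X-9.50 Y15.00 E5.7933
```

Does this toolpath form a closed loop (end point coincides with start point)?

Start point (G0): (-9.50, 15.00). End point (last G1): the path returns to the start — closed.

yes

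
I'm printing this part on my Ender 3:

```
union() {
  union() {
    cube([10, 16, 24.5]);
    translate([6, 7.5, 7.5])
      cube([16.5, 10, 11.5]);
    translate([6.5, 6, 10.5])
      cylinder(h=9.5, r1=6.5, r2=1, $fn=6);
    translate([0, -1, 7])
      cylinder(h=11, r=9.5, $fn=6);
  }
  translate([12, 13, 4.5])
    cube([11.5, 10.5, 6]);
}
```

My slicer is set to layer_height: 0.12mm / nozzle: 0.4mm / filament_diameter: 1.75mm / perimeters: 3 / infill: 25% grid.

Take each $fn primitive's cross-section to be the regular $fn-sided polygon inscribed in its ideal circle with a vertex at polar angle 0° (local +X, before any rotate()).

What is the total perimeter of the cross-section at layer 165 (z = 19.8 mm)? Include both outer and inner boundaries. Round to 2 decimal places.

52.00 mm

At z = 19.8 mm: the 10×16 cube contributes its full rectangle (perimeter 52.00 mm); the cube at (6, 7.5) does not reach this height (z outside [7.5, 19]); the cone at (6.5, 6) (r1=6.5→r2=1) has section circumradius 1.116 here — a regular 6-gon (perimeter = 2·6·1.116·sin(180°/6) = 6.69 mm); the cylinder at (0, -1) is absent (z outside [7, 18]); Combining (union): the cone at (6.5, 6) lies entirely inside the 10×16 cube, so the union is just the 10×16 cube — boundary = 52.00 mm; the cube at (12, 13) is not intersected at this z (z outside [4.5, 10.5]); Combining (union): only the result so far is present, so the union is just that shape — boundary = 52.00 mm. Overall, the cross-section is a single solid region. Total boundary length (outer) = 52.00 mm.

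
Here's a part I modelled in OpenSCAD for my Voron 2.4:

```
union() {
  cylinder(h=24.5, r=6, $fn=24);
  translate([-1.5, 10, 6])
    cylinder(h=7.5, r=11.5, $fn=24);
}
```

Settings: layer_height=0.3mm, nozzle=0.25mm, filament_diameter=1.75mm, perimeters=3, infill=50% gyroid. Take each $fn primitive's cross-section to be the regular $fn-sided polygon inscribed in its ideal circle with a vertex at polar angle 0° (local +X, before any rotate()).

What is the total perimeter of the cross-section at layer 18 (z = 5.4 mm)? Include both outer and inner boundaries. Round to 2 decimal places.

At z = 5.4 mm: the cylinder: section is a regular 24-gon, circumradius r=6 (perimeter = 2·24·6.000·sin(180°/24) = 37.59 mm); the cylinder at (-1.5, 10) is not intersected at this z (z outside [6, 13.5]); Merging all regions: only the r=6 cylinder is present, so the union is just that shape — boundary = 37.59 mm. Overall, the cross-section is a single solid region. Total boundary length (outer) = 37.59 mm.

37.59 mm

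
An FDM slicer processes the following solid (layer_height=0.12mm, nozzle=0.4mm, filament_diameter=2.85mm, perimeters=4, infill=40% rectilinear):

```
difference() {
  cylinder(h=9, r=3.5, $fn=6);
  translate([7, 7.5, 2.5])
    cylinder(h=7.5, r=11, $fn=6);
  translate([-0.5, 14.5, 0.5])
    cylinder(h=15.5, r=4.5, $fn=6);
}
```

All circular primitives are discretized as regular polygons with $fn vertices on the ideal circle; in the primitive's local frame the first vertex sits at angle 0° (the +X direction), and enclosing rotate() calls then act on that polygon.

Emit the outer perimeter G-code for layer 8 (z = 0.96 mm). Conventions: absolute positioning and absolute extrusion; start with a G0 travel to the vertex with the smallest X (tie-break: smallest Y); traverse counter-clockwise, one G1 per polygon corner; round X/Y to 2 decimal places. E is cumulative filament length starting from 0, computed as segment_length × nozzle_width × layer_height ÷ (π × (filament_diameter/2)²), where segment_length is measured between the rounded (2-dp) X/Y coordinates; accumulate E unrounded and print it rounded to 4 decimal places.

At z = 0.96 mm: the cylinder: section is a regular 6-gon, circumradius r=3.5; the cylinder at (7, 7.5) is not intersected at this z (z outside [2.5, 10]); the cylinder at (-0.5, 14.5): section is a regular 6-gon, circumradius r=4.5; Subtracting the remaining from the first: starting from the r=3.5 cylinder, the r=4.5 cylinder at (-0.5, 14.5) misses the remaining region (no effect) — 1 connected region. The outline is a single polygon with 6 vertices. Extrusion per mm of travel: 0.4 × 0.12 / (π × 1.425²) = 0.007524. Accumulating E over each segment gives final E = 0.1580.

G0 X-3.50 Y0.00 Z0.96
G1 X-1.75 Y-3.03 E0.0263
G1 X1.75 Y-3.03 E0.0527
G1 X3.50 Y0.00 E0.0790
G1 X1.75 Y3.03 E0.1053
G1 X-1.75 Y3.03 E0.1317
G1 X-3.50 Y0.00 E0.1580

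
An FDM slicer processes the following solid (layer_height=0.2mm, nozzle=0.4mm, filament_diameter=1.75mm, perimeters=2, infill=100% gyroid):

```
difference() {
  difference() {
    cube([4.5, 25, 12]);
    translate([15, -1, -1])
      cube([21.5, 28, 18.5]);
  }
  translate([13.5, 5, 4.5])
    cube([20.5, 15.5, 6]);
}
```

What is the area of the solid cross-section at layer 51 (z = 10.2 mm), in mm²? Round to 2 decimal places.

At z = 10.2 mm: the 4.5×25 cube contributes its full rectangle (area 112.50 mm²); the cube at (15, -1) is present — its section is the full 21.5×28 rectangle (area 602.00 mm²); Subtracting the remaining from the first: starting from the 4.5×25 cube (112.50 mm²), the 21.5×28 cube at (15, -1) misses the remaining region (no effect) — area = 112.50 mm²; the cube at (13.5, 5) (footprint 20.5×15.5) is included at this height (area 317.75 mm²); Subtracting the remaining from the first: starting from that combined region (112.50 mm²), the 20.5×15.5 cube at (13.5, 5) misses the remaining region (no effect) — area = 112.50 mm². Overall, the cross-section is a single solid region. Net area = 112.50 mm².

112.50 mm²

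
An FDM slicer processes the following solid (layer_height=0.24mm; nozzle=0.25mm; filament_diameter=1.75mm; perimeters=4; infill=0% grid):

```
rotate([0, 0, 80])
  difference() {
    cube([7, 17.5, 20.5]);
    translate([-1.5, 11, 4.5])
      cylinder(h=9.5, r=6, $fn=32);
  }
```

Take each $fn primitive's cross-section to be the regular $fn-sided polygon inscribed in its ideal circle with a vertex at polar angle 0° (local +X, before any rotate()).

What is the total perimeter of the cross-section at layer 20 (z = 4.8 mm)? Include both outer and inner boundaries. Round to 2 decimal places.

At z = 4.8 mm: the 7×17.5 cube contributes its full rectangle (perimeter 49.00 mm); the r=6 cylinder at (-1.5, 11) contributes a regular 32-gon of circumradius 6 (perimeter = 2·32·6.000·sin(180°/32) = 37.64 mm); Taking the first minus the rest: starting from the 7×17.5 cube, the r=6 cylinder at (-1.5, 11) partially overlaps it — only the 38.43 mm² overlap (of its 112.37 mm²) is removed, clipping the outline — boundary = 53.21 mm; (rotated 80° about Z; rotation is an isometry so areas/perimeters/island counts are preserved). Overall, the cross-section is a single solid region. Total boundary length (outer) = 53.21 mm.

53.21 mm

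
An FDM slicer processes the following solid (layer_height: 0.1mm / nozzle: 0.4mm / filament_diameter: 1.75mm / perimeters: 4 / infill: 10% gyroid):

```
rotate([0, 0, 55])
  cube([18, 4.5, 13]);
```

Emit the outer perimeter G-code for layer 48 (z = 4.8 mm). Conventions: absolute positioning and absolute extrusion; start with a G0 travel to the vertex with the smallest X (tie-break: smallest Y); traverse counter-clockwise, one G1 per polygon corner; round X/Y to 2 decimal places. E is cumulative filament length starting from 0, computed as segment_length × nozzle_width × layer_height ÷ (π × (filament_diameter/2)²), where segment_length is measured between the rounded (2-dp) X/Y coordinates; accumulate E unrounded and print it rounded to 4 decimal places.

G0 X-3.69 Y2.58 Z4.80
G1 X0.00 Y0.00 E0.0749
G1 X10.32 Y14.74 E0.3741
G1 X6.64 Y17.33 E0.4489
G1 X-3.69 Y2.58 E0.7484

At z = 4.8 mm: the cube is present — its section is the full 18×4.5 rectangle; (whole slice rotated 55° about Z — lengths, areas and connectivity unchanged). The outline is a single polygon with 4 vertices. Extrusion per mm of travel: 0.4 × 0.1 / (π × 0.875²) = 0.016630. Accumulating E over each segment gives final E = 0.7484.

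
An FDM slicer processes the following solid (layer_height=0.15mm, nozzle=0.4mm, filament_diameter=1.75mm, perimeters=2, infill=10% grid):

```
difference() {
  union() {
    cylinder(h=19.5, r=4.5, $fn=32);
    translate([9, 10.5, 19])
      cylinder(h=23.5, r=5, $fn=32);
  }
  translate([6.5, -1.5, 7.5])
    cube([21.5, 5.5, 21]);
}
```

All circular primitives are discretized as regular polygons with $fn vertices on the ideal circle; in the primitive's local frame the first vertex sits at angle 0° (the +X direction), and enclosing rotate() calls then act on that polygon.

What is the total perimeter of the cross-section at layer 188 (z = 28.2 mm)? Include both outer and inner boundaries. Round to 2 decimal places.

31.37 mm

At z = 28.2 mm: the cylinder does not reach this height (z outside [0, 19.5]); the r=5 cylinder at (9, 10.5) gives a regular 32-gon of circumradius 5 (constant along its height) (perimeter = 2·32·5.000·sin(180°/32) = 31.37 mm); Taking the union: only the r=5 cylinder at (9, 10.5) is present, so the union is just that shape — boundary = 31.37 mm; the cube at (6.5, -1.5) (footprint 21.5×5.5) is included at this height (perimeter 54.00 mm); After the difference (first − rest): starting from that combined region, the 21.5×5.5 cube at (6.5, -1.5) misses the remaining region (no effect) — boundary = 31.37 mm. Overall, the cross-section is a single solid region. Total boundary length (outer) = 31.37 mm.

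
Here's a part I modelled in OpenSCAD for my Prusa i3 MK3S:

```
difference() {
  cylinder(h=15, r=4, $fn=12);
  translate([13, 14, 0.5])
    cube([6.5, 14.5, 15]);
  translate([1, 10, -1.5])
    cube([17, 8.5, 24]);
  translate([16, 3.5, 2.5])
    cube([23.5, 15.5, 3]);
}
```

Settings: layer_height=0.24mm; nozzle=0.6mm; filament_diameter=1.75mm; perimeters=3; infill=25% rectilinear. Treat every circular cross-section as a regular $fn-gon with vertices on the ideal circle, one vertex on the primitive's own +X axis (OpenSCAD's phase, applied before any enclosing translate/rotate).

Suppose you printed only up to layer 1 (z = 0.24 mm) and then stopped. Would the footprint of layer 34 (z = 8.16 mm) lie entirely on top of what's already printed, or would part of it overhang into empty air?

Compare the two slices. At z = 0.24: the cylinder: section is a regular 12-gon, circumradius r=4 (area = (12/2)·4.000²·sin(360°/12) = 48.00 mm²); the cube at (13, 14) does not reach this height (z outside [0.5, 15.5]); the cube at (1, 10) (footprint 17×8.5) is included at this height (area 144.50 mm²); the cube at (16, 3.5) is absent (z outside [2.5, 5.5]); After the difference (first − rest): starting from the r=4 cylinder (48.00 mm²), the 17×8.5 cube at (1, 10) misses the remaining region (no effect) — area = 48.00 mm². At z = 8.16: the cylinder: section is a regular 12-gon, circumradius r=4 (area = (12/2)·4.000²·sin(360°/12) = 48.00 mm²); the 6.5×14.5 cube at (13, 14) contributes its full rectangle (area 94.25 mm²); the 17×8.5 cube at (1, 10) contributes its full rectangle (area 144.50 mm²); the cube at (16, 3.5) is not intersected at this z (z outside [2.5, 5.5]); Subtracting the remaining from the first: starting from the r=4 cylinder (48.00 mm²), the 6.5×14.5 cube at (13, 14) misses the remaining region (no effect); the 17×8.5 cube at (1, 10) misses the remaining region (no effect) — area = 48.00 mm². Checking containment: the cross-section at z = 8.16 is a subset of the cross-section at z = 0.24.

entirely on top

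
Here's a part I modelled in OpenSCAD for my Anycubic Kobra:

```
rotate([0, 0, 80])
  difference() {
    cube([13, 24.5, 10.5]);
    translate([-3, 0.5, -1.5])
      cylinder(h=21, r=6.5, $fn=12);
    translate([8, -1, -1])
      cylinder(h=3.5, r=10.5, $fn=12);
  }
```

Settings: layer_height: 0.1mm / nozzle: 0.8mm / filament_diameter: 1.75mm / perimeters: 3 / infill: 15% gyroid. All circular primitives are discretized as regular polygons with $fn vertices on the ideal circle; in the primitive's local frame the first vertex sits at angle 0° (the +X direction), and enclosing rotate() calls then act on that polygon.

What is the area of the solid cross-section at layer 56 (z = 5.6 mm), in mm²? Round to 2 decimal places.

303.39 mm²

At z = 5.6 mm: the cube is present — its section is the full 13×24.5 rectangle (area 318.50 mm²); the cylinder at (-3, 0.5): section is a regular 12-gon, circumradius r=6.5 (area = (12/2)·6.500²·sin(360°/12) = 126.75 mm²); the cylinder at (8, -1) does not reach this height (z outside [-1, 2.5]); After the difference (first − rest): starting from the 13×24.5 cube (318.50 mm²), the r=6.5 cylinder at (-3, 0.5) partially overlaps it — only the 15.11 mm² overlap (of its 126.75 mm²) is removed, clipping the outline — area = 303.39 mm²; (rotated 80° about Z; rotation is an isometry so areas/perimeters/island counts are preserved). Overall, the cross-section is a single solid region. Net area = 303.39 mm².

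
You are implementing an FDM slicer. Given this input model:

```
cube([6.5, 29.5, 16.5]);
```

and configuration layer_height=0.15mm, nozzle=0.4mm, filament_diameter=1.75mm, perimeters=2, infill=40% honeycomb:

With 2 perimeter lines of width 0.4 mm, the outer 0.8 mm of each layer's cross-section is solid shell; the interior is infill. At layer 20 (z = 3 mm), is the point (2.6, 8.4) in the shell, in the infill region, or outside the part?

infill

At z = 3 mm: the cube is present — its section is the full 6.5×29.5 rectangle. Overall, the cross-section is a single solid region. The nearest boundary edge runs (0.00, 29.50)→(0.00, 0.00); distance from the point to it = 2.60 mm. The point is inside the cross-section and 2.60 mm from the nearest boundary — more than the 0.8 mm shell width (2 × 0.4), so it's in the infill interior.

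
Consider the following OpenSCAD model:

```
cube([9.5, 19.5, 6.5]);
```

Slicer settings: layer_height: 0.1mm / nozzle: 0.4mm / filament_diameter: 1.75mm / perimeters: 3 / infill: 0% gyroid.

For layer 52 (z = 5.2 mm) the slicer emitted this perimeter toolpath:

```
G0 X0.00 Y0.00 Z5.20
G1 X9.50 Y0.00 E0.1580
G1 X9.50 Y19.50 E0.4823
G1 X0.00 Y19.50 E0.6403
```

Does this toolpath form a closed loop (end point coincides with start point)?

Start point (G0): (0.00, 0.00). End point (last G1): the path does not return to the start — open.

no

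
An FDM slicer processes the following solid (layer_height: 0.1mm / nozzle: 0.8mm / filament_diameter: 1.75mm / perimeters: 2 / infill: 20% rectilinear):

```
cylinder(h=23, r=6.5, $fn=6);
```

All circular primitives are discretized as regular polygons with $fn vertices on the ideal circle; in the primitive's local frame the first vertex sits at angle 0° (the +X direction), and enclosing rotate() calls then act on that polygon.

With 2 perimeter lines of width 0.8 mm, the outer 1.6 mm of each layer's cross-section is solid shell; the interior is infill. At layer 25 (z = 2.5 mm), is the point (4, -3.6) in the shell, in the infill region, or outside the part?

At z = 2.5 mm: the r=6.5 cylinder contributes a regular 6-gon of circumradius 6.5. Overall, the cross-section is a single solid region. The nearest boundary edge runs (3.25, -5.63)→(6.50, 0.00); distance from the point to it = 0.37 mm. The point is inside the cross-section, 0.37 mm from the nearest boundary — within the 1.6 mm shell band (2 × 0.8).

shell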